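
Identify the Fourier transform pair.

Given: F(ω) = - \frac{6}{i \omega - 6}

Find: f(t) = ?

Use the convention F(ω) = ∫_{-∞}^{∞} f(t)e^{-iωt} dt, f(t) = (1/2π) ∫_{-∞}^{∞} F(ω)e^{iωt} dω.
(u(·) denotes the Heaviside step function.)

f(t) = 6 e^{6 t} u\left(- t\right)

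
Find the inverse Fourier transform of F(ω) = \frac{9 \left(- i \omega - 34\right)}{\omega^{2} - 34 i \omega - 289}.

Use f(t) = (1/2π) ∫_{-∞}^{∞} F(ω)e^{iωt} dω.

f(t) = 9 \left(17 t + 1\right) e^{- 17 t} u\left(t\right)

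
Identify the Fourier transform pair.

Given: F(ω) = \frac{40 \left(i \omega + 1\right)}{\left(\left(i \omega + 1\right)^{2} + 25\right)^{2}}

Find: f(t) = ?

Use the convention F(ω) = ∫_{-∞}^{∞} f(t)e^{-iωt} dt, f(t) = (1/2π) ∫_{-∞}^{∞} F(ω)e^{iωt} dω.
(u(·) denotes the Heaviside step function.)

f(t) = 4 t e^{- t} \sin{\left(5 t \right)} u\left(t\right)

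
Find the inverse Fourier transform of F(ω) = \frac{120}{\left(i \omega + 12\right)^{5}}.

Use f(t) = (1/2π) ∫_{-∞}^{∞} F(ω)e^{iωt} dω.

f(t) = 5 t^{4} e^{- 12 t} u\left(t\right)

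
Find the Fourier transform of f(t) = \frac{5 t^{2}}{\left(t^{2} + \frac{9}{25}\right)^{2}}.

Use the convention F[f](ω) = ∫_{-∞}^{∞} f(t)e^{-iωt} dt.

F(ω) = \frac{5 \pi \left(5 - 3 \left|{\omega}\right|\right) e^{- \frac{3 \left|{\omega}\right|}{5}}}{6}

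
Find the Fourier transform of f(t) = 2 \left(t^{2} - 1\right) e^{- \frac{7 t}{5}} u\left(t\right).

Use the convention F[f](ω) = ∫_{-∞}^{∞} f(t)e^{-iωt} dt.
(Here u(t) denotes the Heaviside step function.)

F(ω) = \frac{10 \left(250 i \omega - \left(5 i \omega + 7\right)^{3} + 350\right)}{\left(5 i \omega + 7\right)^{4}}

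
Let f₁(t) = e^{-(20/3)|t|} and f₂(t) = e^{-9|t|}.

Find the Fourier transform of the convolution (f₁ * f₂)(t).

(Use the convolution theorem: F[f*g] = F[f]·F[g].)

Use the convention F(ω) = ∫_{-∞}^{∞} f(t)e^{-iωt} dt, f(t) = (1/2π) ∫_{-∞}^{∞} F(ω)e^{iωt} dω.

F[f₁*f₂](ω) = \frac{2160}{\left(\omega^{2} + 81\right) \left(9 \omega^{2} + 400\right)}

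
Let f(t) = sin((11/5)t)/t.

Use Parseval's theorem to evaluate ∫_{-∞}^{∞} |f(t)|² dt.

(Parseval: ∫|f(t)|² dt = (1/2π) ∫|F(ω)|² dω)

∫|f(t)|² dt = \frac{11 \pi}{5}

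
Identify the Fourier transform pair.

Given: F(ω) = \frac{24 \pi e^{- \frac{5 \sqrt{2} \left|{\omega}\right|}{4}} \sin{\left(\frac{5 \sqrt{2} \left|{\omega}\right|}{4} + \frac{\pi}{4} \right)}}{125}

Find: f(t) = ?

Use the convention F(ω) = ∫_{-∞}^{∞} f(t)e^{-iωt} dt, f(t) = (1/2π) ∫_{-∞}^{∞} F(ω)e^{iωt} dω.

f(t) = \frac{3}{t^{4} + \frac{625}{16}}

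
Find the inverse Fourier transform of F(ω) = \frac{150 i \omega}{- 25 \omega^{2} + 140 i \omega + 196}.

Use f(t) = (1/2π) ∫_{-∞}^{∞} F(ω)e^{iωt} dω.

f(t) = 6 \left(1 - \frac{14 t}{5}\right) e^{- \frac{14 t}{5}} u\left(t\right)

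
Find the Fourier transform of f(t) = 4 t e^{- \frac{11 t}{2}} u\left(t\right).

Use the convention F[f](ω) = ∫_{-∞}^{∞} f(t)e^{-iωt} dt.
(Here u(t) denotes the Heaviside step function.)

F(ω) = \frac{16}{\left(2 i \omega + 11\right)^{2}}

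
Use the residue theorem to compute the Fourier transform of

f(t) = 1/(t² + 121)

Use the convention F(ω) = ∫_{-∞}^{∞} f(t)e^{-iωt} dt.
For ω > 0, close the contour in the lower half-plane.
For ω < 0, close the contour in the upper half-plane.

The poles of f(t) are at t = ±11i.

Let g(z) = f(z)e^{-iωz}; for large |z| the factor e^{-iωz} decays in the lower half-plane when ω > 0 and in the upper half-plane when ω < 0.

Case ω > 0 (lower half-plane, clockwise contour ⇒ F(ω) = -2πi·ΣRes):
  Res_{z = - 11 i} g(z) = \frac{i e^{- 11 \omega}}{22}
  F(ω) = -2πi·ΣRes = \frac{\pi e^{- 11 \omega}}{11}

Case ω < 0 (upper half-plane, counterclockwise contour ⇒ F(ω) = +2πi·ΣRes):
  Res_{z = 11 i} g(z) = - \frac{i e^{11 \omega}}{22}
  F(ω) = 2πi·ΣRes = \frac{\pi e^{11 \omega}}{11}

Both cases combine into a single formula in |ω|:

F(ω) = \frac{\pi e^{- 11 \left|{\omega}\right|}}{11}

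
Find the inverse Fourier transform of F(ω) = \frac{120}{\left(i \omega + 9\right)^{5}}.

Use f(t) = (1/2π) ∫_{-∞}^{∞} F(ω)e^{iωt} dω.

f(t) = 5 t^{4} e^{- 9 t} u\left(t\right)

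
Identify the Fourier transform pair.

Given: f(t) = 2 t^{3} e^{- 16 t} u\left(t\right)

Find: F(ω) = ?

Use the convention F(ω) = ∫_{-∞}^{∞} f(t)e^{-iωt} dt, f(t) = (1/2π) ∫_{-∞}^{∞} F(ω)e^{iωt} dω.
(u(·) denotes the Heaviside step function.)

F(ω) = \frac{12}{\left(i \omega + 16\right)^{4}}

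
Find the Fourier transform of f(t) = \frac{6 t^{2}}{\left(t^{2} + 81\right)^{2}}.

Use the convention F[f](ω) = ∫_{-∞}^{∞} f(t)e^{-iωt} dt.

F(ω) = \frac{\pi \left(1 - 9 \left|{\omega}\right|\right) e^{- 9 \left|{\omega}\right|}}{3}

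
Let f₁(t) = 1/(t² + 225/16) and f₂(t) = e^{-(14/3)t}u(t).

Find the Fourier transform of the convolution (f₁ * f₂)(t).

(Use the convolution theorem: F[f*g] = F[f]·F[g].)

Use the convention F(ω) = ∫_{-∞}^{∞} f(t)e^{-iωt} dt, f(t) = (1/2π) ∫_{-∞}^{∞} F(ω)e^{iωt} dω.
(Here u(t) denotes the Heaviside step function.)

F[f₁*f₂](ω) = \frac{4 \pi e^{- \frac{15 \left|{\omega}\right|}{4}}}{5 \left(3 i \omega + 14\right)}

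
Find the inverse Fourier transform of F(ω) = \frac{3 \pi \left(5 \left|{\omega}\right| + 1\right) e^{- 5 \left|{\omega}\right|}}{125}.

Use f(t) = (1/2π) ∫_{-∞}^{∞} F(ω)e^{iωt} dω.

f(t) = \frac{6}{\left(t^{2} + 25\right)^{2}}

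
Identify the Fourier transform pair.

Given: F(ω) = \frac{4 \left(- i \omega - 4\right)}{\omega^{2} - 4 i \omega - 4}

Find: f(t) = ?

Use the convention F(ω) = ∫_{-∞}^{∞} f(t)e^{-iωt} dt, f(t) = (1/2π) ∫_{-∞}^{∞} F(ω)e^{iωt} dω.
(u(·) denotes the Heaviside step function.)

f(t) = 4 \left(2 t + 1\right) e^{- 2 t} u\left(t\right)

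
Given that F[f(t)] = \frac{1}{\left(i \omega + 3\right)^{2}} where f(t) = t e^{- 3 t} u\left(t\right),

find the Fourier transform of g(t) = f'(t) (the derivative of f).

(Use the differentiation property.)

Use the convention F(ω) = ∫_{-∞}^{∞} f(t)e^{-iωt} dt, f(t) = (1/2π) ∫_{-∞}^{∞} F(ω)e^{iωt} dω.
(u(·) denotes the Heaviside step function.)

F[g](ω) = \frac{i \omega}{\left(i \omega + 3\right)^{2}}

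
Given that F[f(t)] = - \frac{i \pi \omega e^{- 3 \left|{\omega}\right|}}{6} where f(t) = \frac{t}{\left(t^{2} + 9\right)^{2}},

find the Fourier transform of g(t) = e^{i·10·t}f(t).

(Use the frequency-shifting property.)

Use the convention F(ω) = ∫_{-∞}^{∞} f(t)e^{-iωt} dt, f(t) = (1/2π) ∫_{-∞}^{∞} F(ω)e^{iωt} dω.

F[g](ω) = \frac{i \pi \left(10 - \omega\right) e^{- 3 \left|{\omega - 10}\right|}}{6}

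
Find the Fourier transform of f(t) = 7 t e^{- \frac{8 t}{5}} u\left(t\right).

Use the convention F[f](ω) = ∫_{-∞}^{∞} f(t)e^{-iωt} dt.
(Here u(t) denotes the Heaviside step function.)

F(ω) = \frac{175}{\left(5 i \omega + 8\right)^{2}}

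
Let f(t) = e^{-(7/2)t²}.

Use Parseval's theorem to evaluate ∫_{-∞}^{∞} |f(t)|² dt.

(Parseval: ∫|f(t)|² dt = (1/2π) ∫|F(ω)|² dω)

∫|f(t)|² dt = \frac{\sqrt{7} \sqrt{\pi}}{7}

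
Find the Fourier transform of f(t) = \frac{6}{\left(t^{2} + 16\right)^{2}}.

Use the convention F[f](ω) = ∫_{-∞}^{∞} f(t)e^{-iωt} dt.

F(ω) = \frac{3 \pi \left(4 \left|{\omega}\right| + 1\right) e^{- 4 \left|{\omega}\right|}}{64}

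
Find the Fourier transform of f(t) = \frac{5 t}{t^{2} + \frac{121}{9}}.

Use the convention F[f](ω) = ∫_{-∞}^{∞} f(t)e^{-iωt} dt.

F(ω) = - 5 i \pi e^{- \frac{11 \left|{\omega}\right|}{3}} \operatorname{sign}{\left(\omega \right)}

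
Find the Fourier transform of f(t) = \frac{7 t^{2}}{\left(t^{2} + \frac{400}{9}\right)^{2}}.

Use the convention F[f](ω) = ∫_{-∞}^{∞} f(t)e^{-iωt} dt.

F(ω) = \frac{7 \pi \left(3 - 20 \left|{\omega}\right|\right) e^{- \frac{20 \left|{\omega}\right|}{3}}}{40}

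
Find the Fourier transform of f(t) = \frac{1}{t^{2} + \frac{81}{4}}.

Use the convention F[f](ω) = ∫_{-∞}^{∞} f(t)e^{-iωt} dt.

F(ω) = \frac{2 \pi e^{- \frac{9 \left|{\omega}\right|}{2}}}{9}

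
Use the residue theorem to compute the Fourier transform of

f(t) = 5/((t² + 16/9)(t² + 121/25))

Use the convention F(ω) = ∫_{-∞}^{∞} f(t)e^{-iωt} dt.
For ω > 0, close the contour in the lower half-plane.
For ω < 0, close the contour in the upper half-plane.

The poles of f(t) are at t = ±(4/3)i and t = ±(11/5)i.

Let g(z) = f(z)e^{-iωz}; for large |z| the factor e^{-iωz} decays in the lower half-plane when ω > 0 and in the upper half-plane when ω < 0.

Case ω > 0 (lower half-plane, clockwise contour ⇒ F(ω) = -2πi·ΣRes):
  Res_{z = - \frac{4 i}{3}} g(z) = \frac{3375 i e^{- \frac{4 \omega}{3}}}{5512}
  Res_{z = - \frac{11 i}{5}} g(z) = - \frac{5625 i e^{- \frac{11 \omega}{5}}}{15158}
  F(ω) = -2πi·ΣRes = \frac{3375 \pi e^{- \frac{4 \omega}{3}}}{2756} - \frac{5625 \pi e^{- \frac{11 \omega}{5}}}{7579}

Case ω < 0 (upper half-plane, counterclockwise contour ⇒ F(ω) = +2πi·ΣRes):
  Res_{z = \frac{4 i}{3}} g(z) = - \frac{3375 i e^{\frac{4 \omega}{3}}}{5512}
  Res_{z = \frac{11 i}{5}} g(z) = \frac{5625 i e^{\frac{11 \omega}{5}}}{15158}
  F(ω) = 2πi·ΣRes = \frac{1125 \pi \left(- 20 e^{\frac{11 \omega}{5}} + 33 e^{\frac{4 \omega}{3}}\right)}{30316}

Both cases combine into a single formula in |ω|:

F(ω) = \frac{3375 \pi e^{- \frac{4 \left|{\omega}\right|}{3}}}{2756} - \frac{5625 \pi e^{- \frac{11 \left|{\omega}\right|}{5}}}{7579}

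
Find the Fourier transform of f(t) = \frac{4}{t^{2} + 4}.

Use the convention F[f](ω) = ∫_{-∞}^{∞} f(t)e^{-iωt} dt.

F(ω) = 2 \pi e^{- 2 \left|{\omega}\right|}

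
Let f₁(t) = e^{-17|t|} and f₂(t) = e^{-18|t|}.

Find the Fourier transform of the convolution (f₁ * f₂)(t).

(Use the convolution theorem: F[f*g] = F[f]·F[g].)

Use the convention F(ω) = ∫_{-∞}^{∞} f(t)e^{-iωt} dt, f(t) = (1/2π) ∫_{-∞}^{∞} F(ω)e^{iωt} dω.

F[f₁*f₂](ω) = \frac{1224}{\left(\omega^{2} + 289\right) \left(\omega^{2} + 324\right)}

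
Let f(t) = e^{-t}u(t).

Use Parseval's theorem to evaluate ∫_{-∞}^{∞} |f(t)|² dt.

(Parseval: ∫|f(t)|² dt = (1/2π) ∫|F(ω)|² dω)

∫|f(t)|² dt = \frac{1}{2}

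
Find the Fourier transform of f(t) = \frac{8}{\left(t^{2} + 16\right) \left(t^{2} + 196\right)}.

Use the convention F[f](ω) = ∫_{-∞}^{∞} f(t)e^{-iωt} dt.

F(ω) = \frac{\pi \left(7 e^{10 \left|{\omega}\right|} - 2\right) e^{- 14 \left|{\omega}\right|}}{630}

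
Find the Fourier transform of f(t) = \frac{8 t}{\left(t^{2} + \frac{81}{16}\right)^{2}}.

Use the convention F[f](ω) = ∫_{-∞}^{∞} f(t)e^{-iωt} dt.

F(ω) = - \frac{16 i \pi \omega e^{- \frac{9 \left|{\omega}\right|}{4}}}{9}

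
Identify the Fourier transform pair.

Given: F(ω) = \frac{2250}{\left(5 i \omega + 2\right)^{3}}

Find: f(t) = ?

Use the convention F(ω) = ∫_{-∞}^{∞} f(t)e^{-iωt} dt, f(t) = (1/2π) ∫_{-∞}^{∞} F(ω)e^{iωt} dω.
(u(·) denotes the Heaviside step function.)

f(t) = 9 t^{2} e^{- \frac{2 t}{5}} u\left(t\right)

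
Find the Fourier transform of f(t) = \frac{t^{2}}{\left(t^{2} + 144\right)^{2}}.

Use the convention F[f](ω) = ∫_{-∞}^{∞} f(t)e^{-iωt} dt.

F(ω) = \frac{\pi \left(1 - 12 \left|{\omega}\right|\right) e^{- 12 \left|{\omega}\right|}}{24}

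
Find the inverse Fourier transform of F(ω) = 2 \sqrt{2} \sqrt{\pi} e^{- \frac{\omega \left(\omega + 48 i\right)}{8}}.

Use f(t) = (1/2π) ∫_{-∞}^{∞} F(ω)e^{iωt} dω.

f(t) = 4 e^{- 2 \left(t - 6\right)^{2}}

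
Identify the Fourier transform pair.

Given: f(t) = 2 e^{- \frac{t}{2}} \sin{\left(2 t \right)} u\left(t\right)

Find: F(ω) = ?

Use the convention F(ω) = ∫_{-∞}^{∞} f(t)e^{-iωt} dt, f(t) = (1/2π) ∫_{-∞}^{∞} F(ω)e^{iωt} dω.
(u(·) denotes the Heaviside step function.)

F(ω) = \frac{16}{\left(2 i \omega + 1\right)^{2} + 16}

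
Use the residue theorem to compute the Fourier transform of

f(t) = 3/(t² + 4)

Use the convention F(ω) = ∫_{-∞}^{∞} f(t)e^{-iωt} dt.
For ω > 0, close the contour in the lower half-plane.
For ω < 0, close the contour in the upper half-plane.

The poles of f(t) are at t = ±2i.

Let g(z) = f(z)e^{-iωz}; for large |z| the factor e^{-iωz} decays in the lower half-plane when ω > 0 and in the upper half-plane when ω < 0.

Case ω > 0 (lower half-plane, clockwise contour ⇒ F(ω) = -2πi·ΣRes):
  Res_{z = - 2 i} g(z) = \frac{3 i e^{- 2 \omega}}{4}
  F(ω) = -2πi·ΣRes = \frac{3 \pi e^{- 2 \omega}}{2}

Case ω < 0 (upper half-plane, counterclockwise contour ⇒ F(ω) = +2πi·ΣRes):
  Res_{z = 2 i} g(z) = - \frac{3 i e^{2 \omega}}{4}
  F(ω) = 2πi·ΣRes = \frac{3 \pi e^{2 \omega}}{2}

Both cases combine into a single formula in |ω|:

F(ω) = \frac{3 \pi e^{- 2 \left|{\omega}\right|}}{2}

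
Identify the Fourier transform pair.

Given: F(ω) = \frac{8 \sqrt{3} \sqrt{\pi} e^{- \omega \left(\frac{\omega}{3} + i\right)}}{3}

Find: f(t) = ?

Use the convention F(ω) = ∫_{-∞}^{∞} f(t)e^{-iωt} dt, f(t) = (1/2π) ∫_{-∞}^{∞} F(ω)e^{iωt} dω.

f(t) = 4 e^{- \frac{3 \left(t - 1\right)^{2}}{4}}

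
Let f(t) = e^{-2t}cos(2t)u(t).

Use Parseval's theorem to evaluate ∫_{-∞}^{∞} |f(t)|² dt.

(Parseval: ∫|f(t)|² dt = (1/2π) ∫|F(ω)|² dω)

∫|f(t)|² dt = \frac{3}{16}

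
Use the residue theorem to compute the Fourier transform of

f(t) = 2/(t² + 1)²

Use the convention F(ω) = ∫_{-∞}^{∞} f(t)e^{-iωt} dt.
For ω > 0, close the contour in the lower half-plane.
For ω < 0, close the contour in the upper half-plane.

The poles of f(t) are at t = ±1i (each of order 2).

Let g(z) = f(z)e^{-iωz}; for large |z| the factor e^{-iωz} decays in the lower half-plane when ω > 0 and in the upper half-plane when ω < 0.

Case ω > 0 (lower half-plane, clockwise contour ⇒ F(ω) = -2πi·ΣRes):
  Res_{z = - i} g(z) = \frac{i \left(\omega + 1\right) e^{- \omega}}{2} (pole of order 2)
  F(ω) = -2πi·ΣRes = \pi \left(\omega + 1\right) e^{- \omega}

Case ω < 0 (upper half-plane, counterclockwise contour ⇒ F(ω) = +2πi·ΣRes):
  Res_{z = i} g(z) = \frac{i \left(\omega - 1\right) e^{\omega}}{2} (pole of order 2)
  F(ω) = 2πi·ΣRes = \pi \left(1 - \omega\right) e^{\omega}

Both cases combine into a single formula in |ω|:

F(ω) = \pi \left(\left|{\omega}\right| + 1\right) e^{- \left|{\omega}\right|}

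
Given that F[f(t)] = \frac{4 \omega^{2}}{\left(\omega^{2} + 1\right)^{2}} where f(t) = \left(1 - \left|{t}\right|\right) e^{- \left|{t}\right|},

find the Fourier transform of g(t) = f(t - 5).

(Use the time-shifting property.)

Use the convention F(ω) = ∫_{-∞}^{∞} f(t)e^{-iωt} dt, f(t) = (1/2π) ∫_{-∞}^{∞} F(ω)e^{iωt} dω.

F[g](ω) = \frac{4 \omega^{2} e^{- 5 i \omega}}{\left(\omega^{2} + 1\right)^{2}}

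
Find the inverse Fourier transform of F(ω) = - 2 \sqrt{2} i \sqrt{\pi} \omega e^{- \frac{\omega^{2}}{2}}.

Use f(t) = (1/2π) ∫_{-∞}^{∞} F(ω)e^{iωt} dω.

f(t) = 2 t e^{- \frac{t^{2}}{2}}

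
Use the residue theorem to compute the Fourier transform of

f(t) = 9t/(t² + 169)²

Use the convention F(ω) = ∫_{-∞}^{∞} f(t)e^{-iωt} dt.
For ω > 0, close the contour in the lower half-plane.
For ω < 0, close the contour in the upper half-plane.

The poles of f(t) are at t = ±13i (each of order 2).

Let g(z) = f(z)e^{-iωz}; for large |z| the factor e^{-iωz} decays in the lower half-plane when ω > 0 and in the upper half-plane when ω < 0.

Case ω > 0 (lower half-plane, clockwise contour ⇒ F(ω) = -2πi·ΣRes):
  Res_{z = - 13 i} g(z) = \frac{9 \omega e^{- 13 \omega}}{52} (pole of order 2)
  F(ω) = -2πi·ΣRes = - \frac{9 i \pi \omega e^{- 13 \omega}}{26}

Case ω < 0 (upper half-plane, counterclockwise contour ⇒ F(ω) = +2πi·ΣRes):
  Res_{z = 13 i} g(z) = - \frac{9 \omega e^{13 \omega}}{52} (pole of order 2)
  F(ω) = 2πi·ΣRes = - \frac{9 i \pi \omega e^{13 \omega}}{26}

Both cases combine into a single formula in |ω|:

F(ω) = - \frac{9 i \pi \omega e^{- 13 \left|{\omega}\right|}}{26}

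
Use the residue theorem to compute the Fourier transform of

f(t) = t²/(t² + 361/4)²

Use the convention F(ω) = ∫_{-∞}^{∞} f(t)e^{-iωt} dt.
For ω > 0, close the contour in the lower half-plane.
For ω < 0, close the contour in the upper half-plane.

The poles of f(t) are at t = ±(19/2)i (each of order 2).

Let g(z) = f(z)e^{-iωz}; for large |z| the factor e^{-iωz} decays in the lower half-plane when ω > 0 and in the upper half-plane when ω < 0.

Case ω > 0 (lower half-plane, clockwise contour ⇒ F(ω) = -2πi·ΣRes):
  Res_{z = - \frac{19 i}{2}} g(z) = \frac{i \left(2 - 19 \omega\right) e^{- \frac{19 \omega}{2}}}{76} (pole of order 2)
  F(ω) = -2πi·ΣRes = \frac{\pi \left(2 - 19 \omega\right) e^{- \frac{19 \omega}{2}}}{38}

Case ω < 0 (upper half-plane, counterclockwise contour ⇒ F(ω) = +2πi·ΣRes):
  Res_{z = \frac{19 i}{2}} g(z) = \frac{i \left(- 19 \omega - 2\right) e^{\frac{19 \omega}{2}}}{76} (pole of order 2)
  F(ω) = 2πi·ΣRes = \frac{\pi \left(19 \omega + 2\right) e^{\frac{19 \omega}{2}}}{38}

Both cases combine into a single formula in |ω|:

F(ω) = \frac{\pi \left(2 - 19 \left|{\omega}\right|\right) e^{- \frac{19 \left|{\omega}\right|}{2}}}{38}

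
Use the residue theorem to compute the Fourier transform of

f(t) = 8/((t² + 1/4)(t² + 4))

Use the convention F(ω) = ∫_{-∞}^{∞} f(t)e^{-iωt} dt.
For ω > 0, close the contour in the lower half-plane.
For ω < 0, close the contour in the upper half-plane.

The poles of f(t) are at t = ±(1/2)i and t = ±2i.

Let g(z) = f(z)e^{-iωz}; for large |z| the factor e^{-iωz} decays in the lower half-plane when ω > 0 and in the upper half-plane when ω < 0.

Case ω > 0 (lower half-plane, clockwise contour ⇒ F(ω) = -2πi·ΣRes):
  Res_{z = - \frac{i}{2}} g(z) = \frac{32 i e^{- \frac{\omega}{2}}}{15}
  Res_{z = - 2 i} g(z) = - \frac{8 i e^{- 2 \omega}}{15}
  F(ω) = -2πi·ΣRes = - \frac{16 \pi e^{- 2 \omega}}{15} + \frac{64 \pi e^{- \frac{\omega}{2}}}{15}

Case ω < 0 (upper half-plane, counterclockwise contour ⇒ F(ω) = +2πi·ΣRes):
  Res_{z = \frac{i}{2}} g(z) = - \frac{32 i e^{\frac{\omega}{2}}}{15}
  Res_{z = 2 i} g(z) = \frac{8 i e^{2 \omega}}{15}
  F(ω) = 2πi·ΣRes = \frac{16 \pi \left(4 e^{\frac{\omega}{2}} - e^{2 \omega}\right)}{15}

Both cases combine into a single formula in |ω|:

F(ω) = - \frac{16 \pi e^{- 2 \left|{\omega}\right|}}{15} + \frac{64 \pi e^{- \frac{\left|{\omega}\right|}{2}}}{15}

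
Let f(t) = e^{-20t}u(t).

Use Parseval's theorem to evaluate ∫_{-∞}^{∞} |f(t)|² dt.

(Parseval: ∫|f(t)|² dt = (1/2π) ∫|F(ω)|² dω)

∫|f(t)|² dt = \frac{1}{40}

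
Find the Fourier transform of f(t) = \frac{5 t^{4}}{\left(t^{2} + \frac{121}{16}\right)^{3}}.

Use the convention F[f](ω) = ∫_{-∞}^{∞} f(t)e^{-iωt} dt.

F(ω) = \frac{5 \pi \left(121 \omega^{2} - 220 \left|{\omega}\right| + 48\right) e^{- \frac{11 \left|{\omega}\right|}{4}}}{352}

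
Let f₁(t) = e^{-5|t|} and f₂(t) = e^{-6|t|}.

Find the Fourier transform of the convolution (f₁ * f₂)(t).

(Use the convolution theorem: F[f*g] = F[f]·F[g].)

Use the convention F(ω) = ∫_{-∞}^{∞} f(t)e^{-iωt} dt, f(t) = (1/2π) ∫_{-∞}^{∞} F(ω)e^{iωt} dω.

F[f₁*f₂](ω) = \frac{120}{\left(\omega^{2} + 25\right) \left(\omega^{2} + 36\right)}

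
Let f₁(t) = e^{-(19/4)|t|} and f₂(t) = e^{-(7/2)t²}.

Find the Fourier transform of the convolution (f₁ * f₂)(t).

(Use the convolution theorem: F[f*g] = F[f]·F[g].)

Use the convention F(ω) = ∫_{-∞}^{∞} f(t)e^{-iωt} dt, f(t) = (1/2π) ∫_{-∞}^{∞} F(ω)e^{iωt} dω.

F[f₁*f₂](ω) = \frac{152 \sqrt{14} \sqrt{\pi} e^{- \frac{\omega^{2}}{14}}}{7 \left(16 \omega^{2} + 361\right)}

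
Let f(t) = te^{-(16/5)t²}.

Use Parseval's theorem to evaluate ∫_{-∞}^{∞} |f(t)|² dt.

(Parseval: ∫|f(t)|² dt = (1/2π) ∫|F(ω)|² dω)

∫|f(t)|² dt = \frac{5 \sqrt{10} \sqrt{\pi}}{512}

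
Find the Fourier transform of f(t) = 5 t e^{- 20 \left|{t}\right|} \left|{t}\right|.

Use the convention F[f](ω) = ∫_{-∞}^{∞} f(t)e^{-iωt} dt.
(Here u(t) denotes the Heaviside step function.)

F(ω) = \frac{20 i \omega \left(\omega^{2} - 1200\right)}{\left(\omega^{2} + 400\right)^{3}}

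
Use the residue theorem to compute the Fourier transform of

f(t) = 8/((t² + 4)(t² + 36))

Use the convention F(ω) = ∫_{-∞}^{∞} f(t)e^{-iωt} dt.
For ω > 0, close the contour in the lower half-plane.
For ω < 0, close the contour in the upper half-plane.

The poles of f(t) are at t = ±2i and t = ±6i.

Let g(z) = f(z)e^{-iωz}; for large |z| the factor e^{-iωz} decays in the lower half-plane when ω > 0 and in the upper half-plane when ω < 0.

Case ω > 0 (lower half-plane, clockwise contour ⇒ F(ω) = -2πi·ΣRes):
  Res_{z = - 2 i} g(z) = \frac{i e^{- 2 \omega}}{16}
  Res_{z = - 6 i} g(z) = - \frac{i e^{- 6 \omega}}{48}
  F(ω) = -2πi·ΣRes = \frac{\pi \left(3 e^{4 \omega} - 1\right) e^{- 6 \omega}}{24}

Case ω < 0 (upper half-plane, counterclockwise contour ⇒ F(ω) = +2πi·ΣRes):
  Res_{z = 2 i} g(z) = - \frac{i e^{2 \omega}}{16}
  Res_{z = 6 i} g(z) = \frac{i e^{6 \omega}}{48}
  F(ω) = 2πi·ΣRes = \frac{\pi \left(3 - e^{4 \omega}\right) e^{2 \omega}}{24}

Both cases combine into a single formula in |ω|:

F(ω) = \frac{\pi \left(3 e^{4 \left|{\omega}\right|} - 1\right) e^{- 6 \left|{\omega}\right|}}{24}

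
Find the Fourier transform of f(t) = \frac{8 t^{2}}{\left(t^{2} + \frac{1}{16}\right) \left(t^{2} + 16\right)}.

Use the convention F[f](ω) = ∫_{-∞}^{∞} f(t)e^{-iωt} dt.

F(ω) = \frac{512 \pi e^{- 4 \left|{\omega}\right|}}{255} - \frac{32 \pi e^{- \frac{\left|{\omega}\right|}{4}}}{255}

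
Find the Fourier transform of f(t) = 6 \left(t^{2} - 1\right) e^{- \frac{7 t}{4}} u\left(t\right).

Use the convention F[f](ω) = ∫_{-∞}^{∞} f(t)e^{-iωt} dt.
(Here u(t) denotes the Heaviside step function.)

F(ω) = \frac{24 \left(128 i \omega - \left(4 i \omega + 7\right)^{3} + 224\right)}{\left(4 i \omega + 7\right)^{4}}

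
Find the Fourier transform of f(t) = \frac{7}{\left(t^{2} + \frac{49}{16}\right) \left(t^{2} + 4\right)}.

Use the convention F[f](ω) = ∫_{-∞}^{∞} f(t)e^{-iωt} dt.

F(ω) = - \frac{56 \pi e^{- 2 \left|{\omega}\right|}}{15} + \frac{64 \pi e^{- \frac{7 \left|{\omega}\right|}{4}}}{15}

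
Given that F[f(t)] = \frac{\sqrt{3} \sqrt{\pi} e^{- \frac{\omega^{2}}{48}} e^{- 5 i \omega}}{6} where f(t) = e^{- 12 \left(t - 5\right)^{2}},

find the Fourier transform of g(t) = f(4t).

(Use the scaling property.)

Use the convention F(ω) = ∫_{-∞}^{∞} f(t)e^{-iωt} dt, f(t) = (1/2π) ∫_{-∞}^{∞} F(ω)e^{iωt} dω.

F[g](ω) = \frac{\sqrt{3} \sqrt{\pi} e^{- \frac{\omega \left(\omega + 960 i\right)}{768}}}{24}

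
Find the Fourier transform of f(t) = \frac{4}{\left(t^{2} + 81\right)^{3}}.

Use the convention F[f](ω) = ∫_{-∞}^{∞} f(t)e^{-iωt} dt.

F(ω) = \frac{\pi \left(27 \omega^{2} + 9 \left|{\omega}\right| + 1\right) e^{- 9 \left|{\omega}\right|}}{39366}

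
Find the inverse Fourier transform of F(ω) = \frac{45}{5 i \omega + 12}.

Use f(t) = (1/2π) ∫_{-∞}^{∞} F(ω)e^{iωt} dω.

f(t) = 9 e^{- \frac{12 t}{5}} u\left(t\right)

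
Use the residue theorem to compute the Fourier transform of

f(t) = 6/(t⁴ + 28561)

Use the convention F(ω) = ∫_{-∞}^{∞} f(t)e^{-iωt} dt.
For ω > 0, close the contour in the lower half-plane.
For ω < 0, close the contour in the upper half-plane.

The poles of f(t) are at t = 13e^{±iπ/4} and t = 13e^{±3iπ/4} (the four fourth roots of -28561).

Let g(z) = f(z)e^{-iωz}; for large |z| the factor e^{-iωz} decays in the lower half-plane when ω > 0 and in the upper half-plane when ω < 0.

Case ω > 0 (lower half-plane, clockwise contour ⇒ F(ω) = -2πi·ΣRes):
  Res_{z = - \frac{13 \sqrt{2}}{2} - \frac{13 \sqrt{2} i}{2}} g(z) = \frac{3 \sqrt{2} i \left(1 - i\right) e^{\frac{13 \sqrt{2} \omega \left(-1 + i\right)}{2}}}{8788}
  Res_{z = \frac{13 \sqrt{2}}{2} - \frac{13 \sqrt{2} i}{2}} g(z) = \frac{3 \sqrt{2} i \left(1 + i\right) e^{- \frac{13 \sqrt{2} \omega \left(1 + i\right)}{2}}}{8788}
  F(ω) = -2πi·ΣRes = \frac{3 \sqrt{2} \pi \left(1 - i\right) \left(e^{13 \sqrt{2} i \omega} + i\right) e^{- \frac{13 \sqrt{2} \omega \left(1 + i\right)}{2}}}{4394} = \frac{6 \pi e^{- \frac{13 \sqrt{2} \omega}{2}} \sin{\left(\frac{13 \sqrt{2} \omega}{2} + \frac{\pi}{4} \right)}}{2197}

Case ω < 0 (upper half-plane, counterclockwise contour ⇒ F(ω) = +2πi·ΣRes):
  Res_{z = \frac{13 \sqrt{2}}{2} + \frac{13 \sqrt{2} i}{2}} g(z) = \frac{3 \sqrt{2} i \left(-1 + i\right) e^{\frac{13 \sqrt{2} \omega \left(1 - i\right)}{2}}}{8788}
  Res_{z = - \frac{13 \sqrt{2}}{2} + \frac{13 \sqrt{2} i}{2}} g(z) = \frac{3 \sqrt{2} \left(1 - i\right) e^{\frac{13 \sqrt{2} \omega \left(1 + i\right)}{2}}}{8788}
  F(ω) = 2πi·ΣRes = - \frac{3 \sqrt{2} i \pi \left(i \left(1 - i\right) e^{\frac{13 \sqrt{2} \omega \left(1 - i\right)}{2}} - \left(1 - i\right) e^{\frac{13 \sqrt{2} \omega \left(1 + i\right)}{2}}\right)}{4394} = \frac{6 \pi e^{\frac{13 \sqrt{2} \omega}{2}} \cos{\left(\frac{13 \sqrt{2} \omega}{2} + \frac{\pi}{4} \right)}}{2197}

Both cases combine into a single formula in |ω|:

F(ω) = \frac{6 \pi e^{- \frac{13 \sqrt{2} \left|{\omega}\right|}{2}} \sin{\left(\frac{13 \sqrt{2} \left|{\omega}\right|}{2} + \frac{\pi}{4} \right)}}{2197}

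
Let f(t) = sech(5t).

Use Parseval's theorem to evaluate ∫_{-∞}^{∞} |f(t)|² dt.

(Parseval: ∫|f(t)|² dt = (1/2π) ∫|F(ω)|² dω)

∫|f(t)|² dt = \frac{2}{5}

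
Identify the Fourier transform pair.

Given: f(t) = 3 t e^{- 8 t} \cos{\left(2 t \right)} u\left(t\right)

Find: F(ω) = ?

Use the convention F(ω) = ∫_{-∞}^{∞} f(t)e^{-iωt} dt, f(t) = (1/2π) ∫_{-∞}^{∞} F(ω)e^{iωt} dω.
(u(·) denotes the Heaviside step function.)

F(ω) = \frac{3 \left(\left(i \omega + 8\right)^{2} - 4\right)}{\left(\left(i \omega + 8\right)^{2} + 4\right)^{2}}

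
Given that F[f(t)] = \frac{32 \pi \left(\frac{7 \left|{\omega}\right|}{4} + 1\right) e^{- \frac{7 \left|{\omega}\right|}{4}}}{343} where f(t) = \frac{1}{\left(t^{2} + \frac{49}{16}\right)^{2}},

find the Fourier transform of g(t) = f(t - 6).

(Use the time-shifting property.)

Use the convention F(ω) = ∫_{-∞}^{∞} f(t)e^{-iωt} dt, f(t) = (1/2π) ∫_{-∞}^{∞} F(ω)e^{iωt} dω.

F[g](ω) = \frac{8 \pi \left(7 \left|{\omega}\right| + 4\right) e^{- 6 i \omega - \frac{7 \left|{\omega}\right|}{4}}}{343}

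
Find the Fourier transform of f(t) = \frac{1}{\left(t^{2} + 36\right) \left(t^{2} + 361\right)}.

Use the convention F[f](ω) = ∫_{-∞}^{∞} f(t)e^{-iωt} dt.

F(ω) = \frac{\pi \left(19 e^{13 \left|{\omega}\right|} - 6\right) e^{- 19 \left|{\omega}\right|}}{37050}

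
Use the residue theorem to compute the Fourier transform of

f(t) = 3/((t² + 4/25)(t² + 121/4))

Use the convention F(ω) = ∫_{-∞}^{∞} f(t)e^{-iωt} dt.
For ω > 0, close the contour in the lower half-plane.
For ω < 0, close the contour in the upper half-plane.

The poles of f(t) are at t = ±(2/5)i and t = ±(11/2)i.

Let g(z) = f(z)e^{-iωz}; for large |z| the factor e^{-iωz} decays in the lower half-plane when ω > 0 and in the upper half-plane when ω < 0.

Case ω > 0 (lower half-plane, clockwise contour ⇒ F(ω) = -2πi·ΣRes):
  Res_{z = - \frac{2 i}{5}} g(z) = \frac{125 i e^{- \frac{2 \omega}{5}}}{1003}
  Res_{z = - \frac{11 i}{2}} g(z) = - \frac{100 i e^{- \frac{11 \omega}{2}}}{11033}
  F(ω) = -2πi·ΣRes = - \frac{200 \pi e^{- \frac{11 \omega}{2}}}{11033} + \frac{250 \pi e^{- \frac{2 \omega}{5}}}{1003}

Case ω < 0 (upper half-plane, counterclockwise contour ⇒ F(ω) = +2πi·ΣRes):
  Res_{z = \frac{2 i}{5}} g(z) = - \frac{125 i e^{\frac{2 \omega}{5}}}{1003}
  Res_{z = \frac{11 i}{2}} g(z) = \frac{100 i e^{\frac{11 \omega}{2}}}{11033}
  F(ω) = 2πi·ΣRes = \frac{50 \pi \left(55 e^{\frac{2 \omega}{5}} - 4 e^{\frac{11 \omega}{2}}\right)}{11033}

Both cases combine into a single formula in |ω|:

F(ω) = - \frac{200 \pi e^{- \frac{11 \left|{\omega}\right|}{2}}}{11033} + \frac{250 \pi e^{- \frac{2 \left|{\omega}\right|}{5}}}{1003}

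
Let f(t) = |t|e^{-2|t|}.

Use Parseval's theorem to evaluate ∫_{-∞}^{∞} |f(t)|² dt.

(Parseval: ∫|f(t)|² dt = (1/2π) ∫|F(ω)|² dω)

∫|f(t)|² dt = \frac{1}{16}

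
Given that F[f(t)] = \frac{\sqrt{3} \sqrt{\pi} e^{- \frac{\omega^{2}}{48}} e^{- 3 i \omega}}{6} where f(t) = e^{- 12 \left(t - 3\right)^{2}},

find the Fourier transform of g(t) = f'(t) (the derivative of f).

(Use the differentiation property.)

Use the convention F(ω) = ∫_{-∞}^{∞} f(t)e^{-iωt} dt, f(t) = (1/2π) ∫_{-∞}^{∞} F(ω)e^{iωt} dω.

F[g](ω) = \frac{\sqrt{3} i \sqrt{\pi} \omega e^{- \frac{\omega \left(\omega + 144 i\right)}{48}}}{6}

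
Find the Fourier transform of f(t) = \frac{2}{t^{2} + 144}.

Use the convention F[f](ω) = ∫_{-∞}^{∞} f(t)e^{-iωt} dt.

F(ω) = \frac{\pi e^{- 12 \left|{\omega}\right|}}{6}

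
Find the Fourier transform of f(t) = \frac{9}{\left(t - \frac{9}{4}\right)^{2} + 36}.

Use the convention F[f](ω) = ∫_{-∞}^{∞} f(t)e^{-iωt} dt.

F(ω) = \frac{3 \pi e^{- \frac{9 i \omega}{4} - 6 \left|{\omega}\right|}}{2}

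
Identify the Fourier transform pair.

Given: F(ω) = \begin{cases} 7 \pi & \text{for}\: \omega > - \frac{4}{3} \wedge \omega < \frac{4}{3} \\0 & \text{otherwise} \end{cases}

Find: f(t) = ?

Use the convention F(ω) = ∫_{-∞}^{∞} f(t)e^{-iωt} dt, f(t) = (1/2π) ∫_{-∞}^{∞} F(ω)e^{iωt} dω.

f(t) = \frac{7 \sin{\left(\frac{4 t}{3} \right)}}{t}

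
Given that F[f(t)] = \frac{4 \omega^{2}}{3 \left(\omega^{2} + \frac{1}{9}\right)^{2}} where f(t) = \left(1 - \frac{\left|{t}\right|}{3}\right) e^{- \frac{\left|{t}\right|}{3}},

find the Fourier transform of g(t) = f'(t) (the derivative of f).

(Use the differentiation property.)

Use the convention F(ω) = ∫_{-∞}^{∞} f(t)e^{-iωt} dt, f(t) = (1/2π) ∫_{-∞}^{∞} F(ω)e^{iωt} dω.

F[g](ω) = \frac{108 i \omega^{3}}{\left(9 \omega^{2} + 1\right)^{2}}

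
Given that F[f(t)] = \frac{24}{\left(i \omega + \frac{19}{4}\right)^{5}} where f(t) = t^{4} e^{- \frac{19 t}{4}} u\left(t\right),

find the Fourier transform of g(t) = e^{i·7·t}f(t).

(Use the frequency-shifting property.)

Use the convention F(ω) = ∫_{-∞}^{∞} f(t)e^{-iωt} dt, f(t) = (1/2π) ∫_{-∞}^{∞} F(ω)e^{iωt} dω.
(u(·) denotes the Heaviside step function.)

F[g](ω) = \frac{24576}{\left(4 i \left(\omega - 7\right) + 19\right)^{5}}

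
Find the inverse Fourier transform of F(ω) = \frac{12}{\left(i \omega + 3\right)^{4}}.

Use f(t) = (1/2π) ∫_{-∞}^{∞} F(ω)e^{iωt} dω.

f(t) = 2 t^{3} e^{- 3 t} u\left(t\right)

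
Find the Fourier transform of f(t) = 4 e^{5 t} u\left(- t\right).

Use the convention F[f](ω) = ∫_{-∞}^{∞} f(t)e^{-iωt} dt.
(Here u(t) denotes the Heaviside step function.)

F(ω) = - \frac{4}{i \omega - 5}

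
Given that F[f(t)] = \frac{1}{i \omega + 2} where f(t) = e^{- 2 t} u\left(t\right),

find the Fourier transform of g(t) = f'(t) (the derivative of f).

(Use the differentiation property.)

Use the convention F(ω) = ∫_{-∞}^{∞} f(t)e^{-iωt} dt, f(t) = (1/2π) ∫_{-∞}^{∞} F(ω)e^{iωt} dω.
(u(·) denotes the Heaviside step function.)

F[g](ω) = \frac{\omega}{\omega - 2 i}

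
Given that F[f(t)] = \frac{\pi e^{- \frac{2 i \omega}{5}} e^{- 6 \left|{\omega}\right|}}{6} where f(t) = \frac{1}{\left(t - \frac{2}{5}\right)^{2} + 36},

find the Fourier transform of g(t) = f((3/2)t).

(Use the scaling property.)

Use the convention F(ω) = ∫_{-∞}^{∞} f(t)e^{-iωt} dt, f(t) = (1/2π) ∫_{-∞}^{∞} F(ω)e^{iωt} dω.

F[g](ω) = \frac{\pi e^{- \frac{4 i \omega}{15} - 4 \left|{\omega}\right|}}{9}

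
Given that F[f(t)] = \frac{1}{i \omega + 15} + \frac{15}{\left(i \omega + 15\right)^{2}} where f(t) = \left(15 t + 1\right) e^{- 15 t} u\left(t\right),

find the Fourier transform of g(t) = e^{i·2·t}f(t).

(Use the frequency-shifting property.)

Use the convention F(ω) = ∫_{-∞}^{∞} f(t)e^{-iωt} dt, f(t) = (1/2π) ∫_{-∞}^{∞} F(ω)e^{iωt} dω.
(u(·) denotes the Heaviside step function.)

F[g](ω) = \frac{15 i \left(\omega - 2\right) + \left(i \left(\omega - 2\right) + 15\right)^{2} + 225}{\left(i \left(\omega - 2\right) + 15\right)^{3}}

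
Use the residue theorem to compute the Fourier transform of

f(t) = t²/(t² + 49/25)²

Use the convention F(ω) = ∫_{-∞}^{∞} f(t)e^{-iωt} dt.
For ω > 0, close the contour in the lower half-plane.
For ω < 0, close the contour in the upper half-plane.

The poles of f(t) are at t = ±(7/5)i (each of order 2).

Let g(z) = f(z)e^{-iωz}; for large |z| the factor e^{-iωz} decays in the lower half-plane when ω > 0 and in the upper half-plane when ω < 0.

Case ω > 0 (lower half-plane, clockwise contour ⇒ F(ω) = -2πi·ΣRes):
  Res_{z = - \frac{7 i}{5}} g(z) = \frac{i \left(5 - 7 \omega\right) e^{- \frac{7 \omega}{5}}}{28} (pole of order 2)
  F(ω) = -2πi·ΣRes = \frac{\pi \left(5 - 7 \omega\right) e^{- \frac{7 \omega}{5}}}{14}

Case ω < 0 (upper half-plane, counterclockwise contour ⇒ F(ω) = +2πi·ΣRes):
  Res_{z = \frac{7 i}{5}} g(z) = \frac{i \left(- 7 \omega - 5\right) e^{\frac{7 \omega}{5}}}{28} (pole of order 2)
  F(ω) = 2πi·ΣRes = \frac{\pi \left(7 \omega + 5\right) e^{\frac{7 \omega}{5}}}{14}

Both cases combine into a single formula in |ω|:

F(ω) = \frac{\pi \left(5 - 7 \left|{\omega}\right|\right) e^{- \frac{7 \left|{\omega}\right|}{5}}}{14}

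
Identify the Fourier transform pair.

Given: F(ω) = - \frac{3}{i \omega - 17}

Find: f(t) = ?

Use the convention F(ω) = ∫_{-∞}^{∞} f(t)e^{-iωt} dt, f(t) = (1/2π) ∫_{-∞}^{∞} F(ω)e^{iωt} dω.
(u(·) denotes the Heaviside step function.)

f(t) = 3 e^{17 t} u\left(- t\right)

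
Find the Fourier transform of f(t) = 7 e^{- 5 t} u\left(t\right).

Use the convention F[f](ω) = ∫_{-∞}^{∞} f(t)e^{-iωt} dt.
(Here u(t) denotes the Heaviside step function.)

F(ω) = \frac{7}{i \omega + 5}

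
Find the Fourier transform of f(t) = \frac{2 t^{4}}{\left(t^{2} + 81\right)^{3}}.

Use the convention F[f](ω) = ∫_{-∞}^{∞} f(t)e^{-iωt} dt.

F(ω) = \frac{\pi \left(27 \omega^{2} - 15 \left|{\omega}\right| + 1\right) e^{- 9 \left|{\omega}\right|}}{12}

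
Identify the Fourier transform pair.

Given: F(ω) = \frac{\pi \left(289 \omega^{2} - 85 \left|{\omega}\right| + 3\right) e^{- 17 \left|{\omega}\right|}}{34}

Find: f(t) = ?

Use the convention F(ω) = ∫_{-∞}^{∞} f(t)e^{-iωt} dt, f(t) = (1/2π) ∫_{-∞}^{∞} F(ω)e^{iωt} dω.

f(t) = \frac{4 t^{4}}{\left(t^{2} + 289\right)^{3}}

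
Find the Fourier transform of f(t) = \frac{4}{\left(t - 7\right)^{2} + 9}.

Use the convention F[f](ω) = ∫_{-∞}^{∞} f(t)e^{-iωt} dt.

F(ω) = \frac{4 \pi e^{- 7 i \omega - 3 \left|{\omega}\right|}}{3}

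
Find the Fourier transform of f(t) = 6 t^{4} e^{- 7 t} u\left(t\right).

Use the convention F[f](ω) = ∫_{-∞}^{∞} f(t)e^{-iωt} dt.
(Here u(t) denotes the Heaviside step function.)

F(ω) = \frac{144}{\left(i \omega + 7\right)^{5}}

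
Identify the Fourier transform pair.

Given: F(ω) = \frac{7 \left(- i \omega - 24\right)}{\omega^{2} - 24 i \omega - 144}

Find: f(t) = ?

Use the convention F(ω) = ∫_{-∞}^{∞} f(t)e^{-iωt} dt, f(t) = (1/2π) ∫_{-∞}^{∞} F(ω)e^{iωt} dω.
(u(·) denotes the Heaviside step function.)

f(t) = 7 \left(12 t + 1\right) e^{- 12 t} u\left(t\right)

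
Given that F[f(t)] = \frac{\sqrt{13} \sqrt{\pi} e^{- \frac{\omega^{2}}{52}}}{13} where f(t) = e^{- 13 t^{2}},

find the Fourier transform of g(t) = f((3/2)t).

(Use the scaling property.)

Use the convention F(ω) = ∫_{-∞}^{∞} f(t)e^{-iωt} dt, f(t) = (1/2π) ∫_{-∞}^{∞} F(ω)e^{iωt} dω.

F[g](ω) = \frac{2 \sqrt{13} \sqrt{\pi} e^{- \frac{\omega^{2}}{117}}}{39}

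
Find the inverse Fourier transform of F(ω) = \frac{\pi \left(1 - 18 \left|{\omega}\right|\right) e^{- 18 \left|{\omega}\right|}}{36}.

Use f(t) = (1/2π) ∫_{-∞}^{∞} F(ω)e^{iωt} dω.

f(t) = \frac{t^{2}}{\left(t^{2} + 324\right)^{2}}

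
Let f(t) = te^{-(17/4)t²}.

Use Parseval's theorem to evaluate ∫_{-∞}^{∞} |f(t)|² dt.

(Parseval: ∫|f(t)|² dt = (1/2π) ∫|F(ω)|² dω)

∫|f(t)|² dt = \frac{\sqrt{34} \sqrt{\pi}}{289}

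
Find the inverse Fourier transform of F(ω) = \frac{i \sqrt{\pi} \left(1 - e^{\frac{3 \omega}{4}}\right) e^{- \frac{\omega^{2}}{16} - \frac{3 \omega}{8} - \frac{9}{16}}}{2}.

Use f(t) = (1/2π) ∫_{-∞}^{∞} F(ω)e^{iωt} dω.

f(t) = 2 e^{- 4 t^{2}} \sin{\left(3 t \right)}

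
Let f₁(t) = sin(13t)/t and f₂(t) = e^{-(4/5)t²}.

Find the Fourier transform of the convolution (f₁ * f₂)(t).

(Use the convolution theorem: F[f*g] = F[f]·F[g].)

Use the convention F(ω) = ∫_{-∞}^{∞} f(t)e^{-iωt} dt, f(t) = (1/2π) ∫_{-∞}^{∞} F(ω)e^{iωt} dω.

F[f₁*f₂](ω) = \begin{cases} \frac{\sqrt{5} \pi^{\frac{3}{2}} e^{- \frac{5 \omega^{2}}{16}}}{2} & \text{for}\: \omega > -13 \wedge \omega < 13 \\0 & \text{otherwise} \end{cases}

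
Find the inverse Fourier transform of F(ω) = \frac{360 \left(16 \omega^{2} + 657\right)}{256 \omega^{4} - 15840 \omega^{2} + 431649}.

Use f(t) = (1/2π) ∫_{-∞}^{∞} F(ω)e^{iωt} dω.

f(t) = 5 e^{- \frac{9 \left|{t}\right|}{4}} \cos{\left(6 \left|{t}\right| \right)}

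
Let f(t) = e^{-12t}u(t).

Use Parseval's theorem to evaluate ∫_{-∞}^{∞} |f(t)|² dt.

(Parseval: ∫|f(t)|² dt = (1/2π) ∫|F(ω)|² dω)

∫|f(t)|² dt = \frac{1}{24}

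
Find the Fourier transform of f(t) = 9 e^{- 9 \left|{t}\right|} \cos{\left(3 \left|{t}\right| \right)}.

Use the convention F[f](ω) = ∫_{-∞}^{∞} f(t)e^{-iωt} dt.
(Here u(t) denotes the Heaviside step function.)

F(ω) = \frac{162 \left(\omega^{2} + 90\right)}{\omega^{4} + 144 \omega^{2} + 8100}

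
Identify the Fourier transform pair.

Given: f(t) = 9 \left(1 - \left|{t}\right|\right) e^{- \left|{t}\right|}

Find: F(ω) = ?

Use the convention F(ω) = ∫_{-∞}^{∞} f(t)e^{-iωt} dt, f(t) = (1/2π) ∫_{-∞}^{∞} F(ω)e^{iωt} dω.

F(ω) = \frac{36 \omega^{2}}{\left(\omega^{2} + 1\right)^{2}}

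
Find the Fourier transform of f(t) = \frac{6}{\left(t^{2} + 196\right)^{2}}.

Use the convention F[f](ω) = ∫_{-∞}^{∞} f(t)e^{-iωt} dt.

F(ω) = \frac{3 \pi \left(14 \left|{\omega}\right| + 1\right) e^{- 14 \left|{\omega}\right|}}{2744}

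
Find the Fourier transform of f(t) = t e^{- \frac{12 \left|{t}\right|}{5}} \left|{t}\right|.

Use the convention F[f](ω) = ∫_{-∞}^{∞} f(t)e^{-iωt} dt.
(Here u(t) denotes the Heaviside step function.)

F(ω) = \frac{2500 i \omega \left(25 \omega^{2} - 432\right)}{\left(25 \omega^{2} + 144\right)^{3}}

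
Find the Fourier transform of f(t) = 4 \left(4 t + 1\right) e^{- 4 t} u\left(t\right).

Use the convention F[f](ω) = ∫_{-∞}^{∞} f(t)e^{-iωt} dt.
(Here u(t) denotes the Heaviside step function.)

F(ω) = \frac{4 \left(- i \omega - 8\right)}{\omega^{2} - 8 i \omega - 16}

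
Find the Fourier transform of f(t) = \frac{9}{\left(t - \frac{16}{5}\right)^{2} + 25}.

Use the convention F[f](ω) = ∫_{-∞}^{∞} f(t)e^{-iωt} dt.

F(ω) = \frac{9 \pi e^{- \frac{16 i \omega}{5} - 5 \left|{\omega}\right|}}{5}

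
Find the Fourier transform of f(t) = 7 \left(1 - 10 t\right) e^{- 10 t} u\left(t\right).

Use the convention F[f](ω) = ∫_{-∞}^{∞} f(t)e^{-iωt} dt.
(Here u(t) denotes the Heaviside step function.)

F(ω) = \frac{7 i \omega}{- \omega^{2} + 20 i \omega + 100}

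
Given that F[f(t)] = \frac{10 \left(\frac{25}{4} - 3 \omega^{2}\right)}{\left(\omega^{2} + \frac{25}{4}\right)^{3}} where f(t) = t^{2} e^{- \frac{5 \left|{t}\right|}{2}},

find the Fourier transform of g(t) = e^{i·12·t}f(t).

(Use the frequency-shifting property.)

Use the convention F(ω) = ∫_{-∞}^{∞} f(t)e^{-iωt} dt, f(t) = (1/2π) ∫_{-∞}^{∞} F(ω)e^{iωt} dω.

F[g](ω) = \frac{160 \left(25 - 12 \left(\omega - 12\right)^{2}\right)}{\left(4 \left(\omega - 12\right)^{2} + 25\right)^{3}}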